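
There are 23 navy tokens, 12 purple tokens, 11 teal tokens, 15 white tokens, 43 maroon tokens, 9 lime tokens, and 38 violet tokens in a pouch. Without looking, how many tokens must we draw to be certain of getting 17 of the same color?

Treat the 7 colors as pigeonholes.
In the worst case we take at most 16 of each color, but all 12 purple, all 11 teal, all 15 white, and all 9 lime (fewer than 16), giving 16 + 12 + 11 + 15 + 16 + 9 + 16 = 95.
One more token then forces some color to 17, so 95 + 1 = 96.

96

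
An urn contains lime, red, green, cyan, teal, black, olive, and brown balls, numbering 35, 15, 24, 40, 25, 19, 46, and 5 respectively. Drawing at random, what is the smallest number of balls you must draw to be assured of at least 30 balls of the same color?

176

In the worst case we take at most 29 of each color, but all 15 red, all 24 green, all 25 teal, all 19 black, and all 5 brown (fewer than 29), giving 29 + 15 + 24 + 29 + 25 + 19 + 29 + 5 = 175.
One more ball then forces some color to 30, so 175 + 1 = 176.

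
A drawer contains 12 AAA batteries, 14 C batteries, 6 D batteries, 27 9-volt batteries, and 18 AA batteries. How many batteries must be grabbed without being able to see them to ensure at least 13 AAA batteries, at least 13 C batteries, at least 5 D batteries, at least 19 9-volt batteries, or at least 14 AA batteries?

The worst case stops just short of every target: 12 AAA, 12 C, 4 D, 18 9-volt, 13 AA — 12 + 12 + 4 + 18 + 13 = 59 batteries.
One more battery must push some type to its target, so 59 + 1 = 60.

60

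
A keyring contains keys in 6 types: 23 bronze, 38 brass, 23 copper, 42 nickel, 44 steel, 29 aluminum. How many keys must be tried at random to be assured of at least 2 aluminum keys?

The worst case draws every non-aluminum key first: 23 + 38 + 23 + 42 + 44 = 170.
The next 2 draws are then forced to be aluminum, giving 170 + 2 = 172.

172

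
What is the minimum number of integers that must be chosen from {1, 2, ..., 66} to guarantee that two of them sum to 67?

Partition {1, …, 66} into 33 pairs: {1,66}, {2,65}, …, {33,34}.
Choosing 33 integers — say the integers 1 through 33 — takes one from each pair and avoids the property.
Choosing 34 forces two into the same pair by pigeonhole, and those sum to 67. So 34.

34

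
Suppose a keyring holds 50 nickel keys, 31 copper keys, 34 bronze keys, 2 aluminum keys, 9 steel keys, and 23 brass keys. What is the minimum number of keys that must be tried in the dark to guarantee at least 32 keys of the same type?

Treat the 6 types as pigeonholes.
In the worst case we take at most 31 of each type, but all 2 aluminum, all 9 steel, and all 23 brass (fewer than 31), giving 31 + 31 + 31 + 2 + 9 + 23 = 127.
One more key then forces some type to 32, so 127 + 1 = 128.

128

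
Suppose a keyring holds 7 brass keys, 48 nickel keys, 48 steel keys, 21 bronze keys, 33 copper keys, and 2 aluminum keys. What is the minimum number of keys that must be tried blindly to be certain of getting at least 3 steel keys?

The worst case draws every non-steel key first: 7 + 48 + 21 + 33 + 2 = 111.
The next 3 draws are then forced to be steel, giving 111 + 3 = 114.

114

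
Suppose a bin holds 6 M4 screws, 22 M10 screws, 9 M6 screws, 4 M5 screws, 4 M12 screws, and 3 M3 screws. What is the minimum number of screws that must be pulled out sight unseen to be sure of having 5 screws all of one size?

24

In the worst case we take at most 4 of each size, but all 3 M3 (fewer than 4), giving 4 + 4 + 4 + 4 + 4 + 3 = 23.
One more screw then forces some size to 5, so 23 + 1 = 24.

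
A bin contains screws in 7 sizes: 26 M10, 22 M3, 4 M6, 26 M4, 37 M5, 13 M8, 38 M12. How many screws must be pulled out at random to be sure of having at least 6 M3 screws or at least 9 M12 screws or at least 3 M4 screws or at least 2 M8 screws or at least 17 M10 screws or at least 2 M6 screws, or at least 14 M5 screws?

The worst case stops just short of every target: 16 M10, 5 M3, 1 M6, 2 M4, 13 M5, 1 M8, 8 M12 — 16 + 5 + 1 + 2 + 13 + 1 + 8 = 46 screws.
One more screw must push some size to its target, so 46 + 1 = 47.

47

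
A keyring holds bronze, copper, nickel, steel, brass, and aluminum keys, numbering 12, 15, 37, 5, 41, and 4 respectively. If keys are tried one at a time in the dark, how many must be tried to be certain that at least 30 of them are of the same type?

95

Treat the 6 types as pigeonholes.
In the worst case we take at most 29 of each type, but all 12 bronze, all 15 copper, all 5 steel, and all 4 aluminum (fewer than 29), giving 12 + 15 + 29 + 5 + 29 + 4 = 94.
One more key then forces some type to 30, so 94 + 1 = 95.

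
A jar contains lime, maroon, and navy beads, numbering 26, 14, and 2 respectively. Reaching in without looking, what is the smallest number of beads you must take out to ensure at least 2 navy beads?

42

The worst case draws every non-navy bead first: 26 + 14 = 40.
The next 2 draws are then forced to be navy, giving 40 + 2 = 42.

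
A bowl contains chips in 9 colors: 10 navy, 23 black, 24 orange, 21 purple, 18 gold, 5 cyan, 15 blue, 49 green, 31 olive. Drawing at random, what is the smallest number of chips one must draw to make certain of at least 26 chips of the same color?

In the worst case we take at most 25 of each color, but all 10 navy, all 23 black, all 24 orange, all 21 purple, all 18 gold, all 5 cyan, and all 15 blue (fewer than 25), giving 10 + 23 + 24 + 21 + 18 + 5 + 15 + 25 + 25 = 166.
One more chip then forces some color to 26, so 166 + 1 = 167.

167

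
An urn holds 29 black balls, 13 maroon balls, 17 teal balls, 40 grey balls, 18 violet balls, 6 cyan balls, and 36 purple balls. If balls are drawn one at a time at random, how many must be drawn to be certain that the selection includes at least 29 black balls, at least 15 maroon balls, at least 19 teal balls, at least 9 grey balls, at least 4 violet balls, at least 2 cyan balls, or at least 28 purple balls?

98

The worst case stops just short of every target: 28 black, all 13 maroon, all 17 teal, 8 grey, 3 violet, 1 cyan, 27 purple — 28 + 13 + 17 + 8 + 3 + 1 + 27 = 97 balls.
One more ball must push some color to its target, so 97 + 1 = 98.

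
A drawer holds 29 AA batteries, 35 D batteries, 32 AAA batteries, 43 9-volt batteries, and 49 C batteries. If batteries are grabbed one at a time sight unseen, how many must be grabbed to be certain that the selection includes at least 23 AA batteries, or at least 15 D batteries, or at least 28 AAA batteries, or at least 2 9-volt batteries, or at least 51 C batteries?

The worst case stops just short of every target: 22 AA, 14 D, 27 AAA, 1 9-volt, all 49 C — 22 + 14 + 27 + 1 + 49 = 113 batteries.
One more battery must push some type to its target, so 113 + 1 = 114.

114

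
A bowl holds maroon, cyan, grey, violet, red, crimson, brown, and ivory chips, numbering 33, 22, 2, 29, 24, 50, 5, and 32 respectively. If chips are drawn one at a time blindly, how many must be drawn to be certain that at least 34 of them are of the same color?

181

In the worst case we take at most 33 of each color, but all 22 cyan, all 2 grey, all 29 violet, all 24 red, all 5 brown, and all 32 ivory (fewer than 33), giving 33 + 22 + 2 + 29 + 24 + 33 + 5 + 32 = 180.
One more chip then forces some color to 34, so 180 + 1 = 181.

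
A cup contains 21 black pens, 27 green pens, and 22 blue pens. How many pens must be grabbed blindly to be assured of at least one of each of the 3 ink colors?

50

The hardest ink color to obtain is black: we could draw every other pen first — 70 − 21 = 49 pens — without a single black one.
The next draw must be black, so 49 + 1 = 50.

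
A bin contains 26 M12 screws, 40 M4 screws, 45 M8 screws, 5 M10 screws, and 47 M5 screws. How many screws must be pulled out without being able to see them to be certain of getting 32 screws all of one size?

125

Treat the 5 sizes as pigeonholes.
In the worst case we take at most 31 of each size, but all 26 M12 and all 5 M10 (fewer than 31), giving 26 + 31 + 31 + 5 + 31 = 124.
One more screw then forces some size to 32, so 124 + 1 = 125.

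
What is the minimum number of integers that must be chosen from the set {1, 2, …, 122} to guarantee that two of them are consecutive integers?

Partition {1, …, 122} into 61 pairs: {1,2}, {3,4}, …, {121,122}.
Choosing 61 integers — say the 61 even numbers 2, 4, …, 122 — takes one from each pair and avoids the property.
Choosing 62 forces two into the same pair by pigeonhole, and those are consecutive. So 62.

62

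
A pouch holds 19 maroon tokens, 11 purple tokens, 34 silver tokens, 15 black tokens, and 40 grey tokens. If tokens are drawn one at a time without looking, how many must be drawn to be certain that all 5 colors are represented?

The hardest color to obtain is purple: we could draw every other token first — 119 − 11 = 108 tokens — without a single purple one.
The next draw must be purple, so 108 + 1 = 109.

109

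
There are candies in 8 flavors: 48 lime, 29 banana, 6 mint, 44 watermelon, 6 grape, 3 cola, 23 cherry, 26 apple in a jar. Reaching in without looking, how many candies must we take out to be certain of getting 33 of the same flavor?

In the worst case we take at most 32 of each flavor, but all 29 banana, all 6 mint, all 6 grape, all 3 cola, all 23 cherry, and all 26 apple (fewer than 32), giving 32 + 29 + 6 + 32 + 6 + 3 + 23 + 26 = 157.
One more candy then forces some flavor to 33, so 157 + 1 = 158.

158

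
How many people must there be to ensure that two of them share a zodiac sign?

13

There are 12 zodiac signs acting as pigeonholes.
With 12 people we could place one in each, avoiding any repeat.
One more forces some class to hold 2, so 12 + 1 = 13.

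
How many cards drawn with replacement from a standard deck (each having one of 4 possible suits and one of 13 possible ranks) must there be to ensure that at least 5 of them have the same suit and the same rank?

There are 4 × 13 = 52 (suit, rank) combinations acting as pigeonholes.
With 52 × 4 = 208 cards drawn with replacement from a standard deck we could place exactly 4 in each, with no (suit, rank) pair reaching 5.
One more forces some (suit, rank) pair to hold 5, so 208 + 1 = 209.

209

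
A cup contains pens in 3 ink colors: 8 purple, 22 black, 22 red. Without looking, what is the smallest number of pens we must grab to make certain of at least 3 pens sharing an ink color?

7

The worst case takes 2 pens of each ink color without reaching 3 of any: 3 × 2 = 6.
The next pen must bring some ink color to 3, so 6 + 1 = 7.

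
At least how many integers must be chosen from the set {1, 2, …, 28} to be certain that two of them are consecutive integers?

15

Partition {1, …, 28} into 14 pairs: {1,2}, {3,4}, …, {27,28}.
Choosing 14 integers — say the 14 even numbers 2, 4, …, 28 — takes one from each pair and avoids the property.
Choosing 15 forces two into the same pair by pigeonhole, and those are consecutive. So 15.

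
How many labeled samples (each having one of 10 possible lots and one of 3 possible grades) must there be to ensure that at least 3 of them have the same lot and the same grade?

There are 10 × 3 = 30 (lot, grade) combinations acting as pigeonholes.
With 30 × 2 = 60 labeled samples we could place exactly 2 in each, with no (lot, grade) pair reaching 3.
One more forces some (lot, grade) pair to hold 3, so 60 + 1 = 61.

61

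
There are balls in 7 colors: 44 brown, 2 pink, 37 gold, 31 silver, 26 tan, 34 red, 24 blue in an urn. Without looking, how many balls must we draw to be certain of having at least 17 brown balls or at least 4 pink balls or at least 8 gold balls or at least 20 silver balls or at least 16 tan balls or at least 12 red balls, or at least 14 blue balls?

84

Each of the 7 colors has its own threshold; avoid all of them simultaneously.
The worst case stops just short of every target: 16 brown, all 2 pink, 7 gold, 19 silver, 15 tan, 11 red, 13 blue — 16 + 2 + 7 + 19 + 15 + 11 + 13 = 83 balls.
One more ball must push some color to its target, so 83 + 1 = 84.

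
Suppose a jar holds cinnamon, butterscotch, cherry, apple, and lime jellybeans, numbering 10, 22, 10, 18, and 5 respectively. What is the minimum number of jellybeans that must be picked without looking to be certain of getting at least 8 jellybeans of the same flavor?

Treat the 5 flavors as pigeonholes.
In the worst case we take at most 7 of each flavor, but all 5 lime (fewer than 7), giving 7 + 7 + 7 + 7 + 5 = 33.
One more jellybean then forces some flavor to 8, so 33 + 1 = 34.

34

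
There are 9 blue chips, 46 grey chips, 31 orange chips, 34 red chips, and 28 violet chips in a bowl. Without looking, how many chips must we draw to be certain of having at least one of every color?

140

The hardest color to obtain is blue: we could draw every other chip first — 148 − 9 = 139 chips — without a single blue one.
The next draw must be blue, so 139 + 1 = 140.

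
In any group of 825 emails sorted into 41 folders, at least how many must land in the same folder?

21

The 825 emails fall into 41 folders.
If each of the 41 folders held at most 20, the total would be at most 41 × 20 = 820 < 825, a contradiction.
So at least one holds ⌈825/41⌉ = 21.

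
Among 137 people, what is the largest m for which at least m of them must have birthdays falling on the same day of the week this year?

The 137 people fall into 7 days of the week.
If each of the 7 days of the week held at most 19, the total would be at most 7 × 19 = 133 < 137, a contradiction.
So at least one holds ⌈137/7⌉ = 20.

20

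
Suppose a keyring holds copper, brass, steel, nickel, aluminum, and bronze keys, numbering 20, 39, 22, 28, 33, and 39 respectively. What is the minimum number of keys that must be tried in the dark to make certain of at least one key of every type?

162

The hardest type to obtain is copper: we could draw every other key first — 181 − 20 = 161 keys — without a single copper one.
The next draw must be copper, so 161 + 1 = 162.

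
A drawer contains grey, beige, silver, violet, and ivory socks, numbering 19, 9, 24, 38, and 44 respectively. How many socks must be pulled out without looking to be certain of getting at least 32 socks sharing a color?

In the worst case we take at most 31 of each color, but all 19 grey, all 9 beige, and all 24 silver (fewer than 31), giving 19 + 9 + 24 + 31 + 31 = 114.
One more sock then forces some color to 32, so 114 + 1 = 115.

115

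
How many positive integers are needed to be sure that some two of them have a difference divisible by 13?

14

Two integers differ by a multiple of 13 exactly when they share a remainder mod 13.
There are 13 residue classes mod 13, so 13 integers can all lie in distinct classes.
One more integer must repeat a residue, giving a difference divisible by 13. So n = 13 + 1 = 14.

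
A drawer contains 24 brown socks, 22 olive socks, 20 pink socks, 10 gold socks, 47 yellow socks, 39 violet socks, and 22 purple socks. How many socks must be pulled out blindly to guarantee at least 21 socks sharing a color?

131

Treat the 7 colors as pigeonholes.
In the worst case we take at most 20 of each color, but all 10 gold (fewer than 20), giving 20 + 20 + 20 + 10 + 20 + 20 + 20 = 130.
One more sock then forces some color to 21, so 130 + 1 = 131.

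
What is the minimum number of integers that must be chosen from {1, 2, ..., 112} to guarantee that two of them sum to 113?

57

Partition {1, …, 112} into 56 pairs: {1,112}, {2,111}, …, {56,57}.
Choosing 56 integers — say the integers 1 through 56 — takes one from each pair and avoids the property.
Choosing 57 forces two into the same pair by pigeonhole, and those sum to 113. So 57.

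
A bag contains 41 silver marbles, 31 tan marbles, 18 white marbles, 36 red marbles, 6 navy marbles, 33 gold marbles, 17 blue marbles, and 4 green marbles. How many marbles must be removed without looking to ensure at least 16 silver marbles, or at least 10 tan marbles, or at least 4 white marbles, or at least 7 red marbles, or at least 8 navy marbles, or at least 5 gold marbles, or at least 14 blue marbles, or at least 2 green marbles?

58

Each of the 8 colors has its own threshold; avoid all of them simultaneously.
The worst case stops just short of every target: 15 silver, 9 tan, 3 white, 6 red, all 6 navy, 4 gold, 13 blue, 1 green — 15 + 9 + 3 + 6 + 6 + 4 + 13 + 1 = 57 marbles.
One more marble must push some color to its target, so 57 + 1 = 58.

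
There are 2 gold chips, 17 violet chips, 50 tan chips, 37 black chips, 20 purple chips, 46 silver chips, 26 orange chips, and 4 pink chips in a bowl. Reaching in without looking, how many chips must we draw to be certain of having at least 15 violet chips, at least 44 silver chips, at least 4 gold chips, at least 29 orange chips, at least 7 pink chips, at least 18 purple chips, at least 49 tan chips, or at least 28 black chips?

182

The worst case stops just short of every target: all 2 gold, 14 violet, 48 tan, 27 black, 17 purple, 43 silver, all 26 orange, all 4 pink — 2 + 14 + 48 + 27 + 17 + 43 + 26 + 4 = 181 chips.
One more chip must push some color to its target, so 181 + 1 = 182.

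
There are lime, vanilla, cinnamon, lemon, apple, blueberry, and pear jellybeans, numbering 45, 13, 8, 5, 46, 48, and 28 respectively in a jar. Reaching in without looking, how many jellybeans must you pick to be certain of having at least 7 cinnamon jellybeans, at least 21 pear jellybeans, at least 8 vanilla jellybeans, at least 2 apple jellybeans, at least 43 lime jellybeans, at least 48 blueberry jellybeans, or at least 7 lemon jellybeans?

The worst case stops just short of every target: 42 lime, 7 vanilla, 6 cinnamon, all 5 lemon, 1 apple, 47 blueberry, 20 pear — 42 + 7 + 6 + 5 + 1 + 47 + 20 = 128 jellybeans.
One more jellybean must push some flavor to its target, so 128 + 1 = 129.

129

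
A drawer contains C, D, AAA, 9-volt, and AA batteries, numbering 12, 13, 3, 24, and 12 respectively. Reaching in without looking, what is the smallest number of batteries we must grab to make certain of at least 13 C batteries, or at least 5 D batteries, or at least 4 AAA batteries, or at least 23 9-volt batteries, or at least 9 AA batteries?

The worst case stops just short of every target: 12 C, 4 D, 3 AAA, 22 9-volt, 8 AA — 12 + 4 + 3 + 22 + 8 = 49 batteries.
One more battery must push some type to its target, so 49 + 1 = 50.

50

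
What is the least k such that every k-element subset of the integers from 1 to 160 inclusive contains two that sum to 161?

Partition {1, …, 160} into 80 pairs: {1,160}, {2,159}, …, {80,81}.
Choosing 80 integers — say the integers 1 through 80 — takes one from each pair and avoids the property.
Choosing 81 forces two into the same pair by pigeonhole, and those sum to 161. So 81.

81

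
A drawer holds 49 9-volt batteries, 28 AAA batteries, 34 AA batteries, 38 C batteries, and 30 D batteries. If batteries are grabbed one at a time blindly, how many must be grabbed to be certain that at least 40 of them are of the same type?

In the worst case we take at most 39 of each type, but all 28 AAA, all 34 AA, all 38 C, and all 30 D (fewer than 39), giving 39 + 28 + 34 + 38 + 30 = 169.
One more battery then forces some type to 40, so 169 + 1 = 170.

170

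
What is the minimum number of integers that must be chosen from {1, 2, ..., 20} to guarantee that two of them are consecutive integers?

11

Partition {1, …, 20} into 10 pairs: {1,2}, {3,4}, …, {19,20}.
Choosing 10 integers — say the 10 even numbers 2, 4, …, 20 — takes one from each pair and avoids the property.
Choosing 11 forces two into the same pair by pigeonhole, and those are consecutive. So 11.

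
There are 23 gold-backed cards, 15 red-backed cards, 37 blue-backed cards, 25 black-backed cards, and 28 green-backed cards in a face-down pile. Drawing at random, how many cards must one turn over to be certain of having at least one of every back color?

114

The hardest back color to obtain is red-backed: we could draw every other card first — 128 − 15 = 113 cards — without a single red-backed one.
The next draw must be red-backed, so 113 + 1 = 114.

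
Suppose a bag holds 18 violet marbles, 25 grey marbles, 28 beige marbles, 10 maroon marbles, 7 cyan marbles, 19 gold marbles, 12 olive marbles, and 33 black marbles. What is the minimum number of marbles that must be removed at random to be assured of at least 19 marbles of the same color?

Treat the 8 colors as pigeonholes.
In the worst case we take at most 18 of each color, but all 10 maroon, all 7 cyan, and all 12 olive (fewer than 18), giving 18 + 18 + 18 + 10 + 7 + 18 + 12 + 18 = 119.
One more marble then forces some color to 19, so 119 + 1 = 120.

120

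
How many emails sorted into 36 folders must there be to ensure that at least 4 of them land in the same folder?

There are 36 folders acting as pigeonholes.
With 36 × 3 = 108 emails we could place exactly 3 in each, with no class reaching 4.
One more forces some class to hold 4, so 108 + 1 = 109.

109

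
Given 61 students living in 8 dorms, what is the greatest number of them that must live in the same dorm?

The 61 students fall into 8 dorms.
If each of the 8 dorms held at most 7, the total would be at most 8 × 7 = 56 < 61, a contradiction.
So at least one holds ⌈61/8⌉ = 8.

8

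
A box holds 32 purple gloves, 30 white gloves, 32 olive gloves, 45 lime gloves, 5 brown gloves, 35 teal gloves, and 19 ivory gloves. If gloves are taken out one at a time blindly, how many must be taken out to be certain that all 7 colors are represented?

194

The hardest color to obtain is brown: we could draw every other glove first — 198 − 5 = 193 gloves — without a single brown one.
The next draw must be brown, so 193 + 1 = 194.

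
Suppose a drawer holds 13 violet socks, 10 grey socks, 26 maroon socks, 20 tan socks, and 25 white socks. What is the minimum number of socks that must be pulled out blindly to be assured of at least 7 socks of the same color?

31

Treat the 5 colors as pigeonholes.
The worst case takes 6 socks of each color without reaching 7 of any: 5 × 6 = 30.
The next sock must bring some color to 7, so 30 + 1 = 31.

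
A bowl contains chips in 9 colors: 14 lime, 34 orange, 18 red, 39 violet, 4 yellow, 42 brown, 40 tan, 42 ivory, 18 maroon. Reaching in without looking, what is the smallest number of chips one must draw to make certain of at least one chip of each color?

248

The hardest color to obtain is yellow: we could draw every other chip first — 251 − 4 = 247 chips — without a single yellow one.
The next draw must be yellow, so 247 + 1 = 248.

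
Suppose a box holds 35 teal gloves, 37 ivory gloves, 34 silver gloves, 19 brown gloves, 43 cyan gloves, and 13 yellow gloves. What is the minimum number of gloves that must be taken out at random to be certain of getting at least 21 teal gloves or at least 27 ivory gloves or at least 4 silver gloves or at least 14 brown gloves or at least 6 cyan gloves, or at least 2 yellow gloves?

69

The worst case stops just short of every target: 20 teal, 26 ivory, 3 silver, 13 brown, 5 cyan, 1 yellow — 20 + 26 + 3 + 13 + 5 + 1 = 68 gloves.
One more glove must push some color to its target, so 68 + 1 = 69.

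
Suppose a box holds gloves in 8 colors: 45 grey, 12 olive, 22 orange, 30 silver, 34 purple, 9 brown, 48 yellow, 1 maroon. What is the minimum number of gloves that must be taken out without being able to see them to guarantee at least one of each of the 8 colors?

The hardest color to obtain is maroon: we could draw every other glove first — 201 − 1 = 200 gloves — without a single maroon one.
The next draw must be maroon, so 200 + 1 = 201.

201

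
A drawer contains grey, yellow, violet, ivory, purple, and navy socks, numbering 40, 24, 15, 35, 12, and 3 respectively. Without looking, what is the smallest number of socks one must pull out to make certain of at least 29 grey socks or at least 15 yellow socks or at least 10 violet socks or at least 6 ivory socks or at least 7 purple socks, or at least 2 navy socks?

64

Each of the 6 colors has its own threshold; avoid all of them simultaneously.
The worst case stops just short of every target: 28 grey, 14 yellow, 9 violet, 5 ivory, 6 purple, 1 navy — 28 + 14 + 9 + 5 + 6 + 1 = 63 socks.
One more sock must push some color to its target, so 63 + 1 = 64.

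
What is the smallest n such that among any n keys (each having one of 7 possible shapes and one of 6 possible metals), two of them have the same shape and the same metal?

There are 7 × 6 = 42 (shape, metal) combinations acting as pigeonholes.
With 42 keys we could place one in each, avoiding any repeat.
One more forces some (shape, metal) pair to hold 2, so 42 + 1 = 43.

43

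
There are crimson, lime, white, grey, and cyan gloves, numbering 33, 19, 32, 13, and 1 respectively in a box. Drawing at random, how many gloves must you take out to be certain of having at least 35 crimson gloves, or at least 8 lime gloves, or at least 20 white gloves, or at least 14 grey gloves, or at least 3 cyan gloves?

74

The worst case stops just short of every target: all 33 crimson, 7 lime, 19 white, 13 grey, all 1 cyan — 33 + 7 + 19 + 13 + 1 = 73 gloves.
One more glove must push some color to its target, so 73 + 1 = 74.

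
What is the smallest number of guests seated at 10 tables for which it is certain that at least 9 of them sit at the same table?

There are 10 tables acting as pigeonholes.
With 10 × 8 = 80 guests we could place exactly 8 in each, with no class reaching 9.
One more forces some class to hold 9, so 80 + 1 = 81.

81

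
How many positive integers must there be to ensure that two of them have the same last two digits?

There are 100 possible two-digit endings acting as pigeonholes.
With 100 positive integers we could place one in each, avoiding any repeat.
One more forces some class to hold 2, so 100 + 1 = 101.

101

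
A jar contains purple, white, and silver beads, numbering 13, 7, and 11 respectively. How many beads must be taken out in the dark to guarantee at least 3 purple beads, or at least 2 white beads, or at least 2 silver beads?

Each of the 3 colors has its own threshold; avoid all of them simultaneously.
The worst case stops just short of every target: 2 purple, 1 white, 1 silver — 2 + 1 + 1 = 4 beads.
One more bead must push some color to its target, so 4 + 1 = 5.

5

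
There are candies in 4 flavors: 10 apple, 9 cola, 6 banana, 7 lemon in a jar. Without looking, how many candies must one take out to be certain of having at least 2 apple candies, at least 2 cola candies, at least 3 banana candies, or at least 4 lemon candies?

The worst case stops just short of every target: 1 apple, 1 cola, 2 banana, 3 lemon — 1 + 1 + 2 + 3 = 7 candies.
One more candy must push some flavor to its target, so 7 + 1 = 8.

8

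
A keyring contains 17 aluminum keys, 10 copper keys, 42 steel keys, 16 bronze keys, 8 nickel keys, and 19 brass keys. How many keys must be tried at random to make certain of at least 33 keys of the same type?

103

In the worst case we take at most 32 of each type, but all 17 aluminum, all 10 copper, all 16 bronze, all 8 nickel, and all 19 brass (fewer than 32), giving 17 + 10 + 32 + 16 + 8 + 19 = 102.
One more key then forces some type to 33, so 102 + 1 = 103.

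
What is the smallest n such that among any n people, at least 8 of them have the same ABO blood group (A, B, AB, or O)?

29

There are 4 ABO blood groups acting as pigeonholes.
With 4 × 7 = 28 people we could place exactly 7 in each, with no class reaching 8.
One more forces some class to hold 8, so 28 + 1 = 29.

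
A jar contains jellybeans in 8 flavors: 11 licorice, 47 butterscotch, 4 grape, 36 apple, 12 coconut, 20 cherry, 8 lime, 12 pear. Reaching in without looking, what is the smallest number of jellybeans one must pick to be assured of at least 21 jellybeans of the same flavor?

108

In the worst case we take at most 20 of each flavor, but all 11 licorice, all 4 grape, all 12 coconut, all 8 lime, and all 12 pear (fewer than 20), giving 11 + 20 + 4 + 20 + 12 + 20 + 8 + 12 = 107.
One more jellybean then forces some flavor to 21, so 107 + 1 = 108.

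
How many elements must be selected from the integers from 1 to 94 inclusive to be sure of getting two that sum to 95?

48

Partition {1, …, 94} into 47 pairs: {1,94}, {2,93}, …, {47,48}.
Choosing 47 integers — say the integers 1 through 47 — takes one from each pair and avoids the property.
Choosing 48 forces two into the same pair by pigeonhole, and those sum to 95. So 48.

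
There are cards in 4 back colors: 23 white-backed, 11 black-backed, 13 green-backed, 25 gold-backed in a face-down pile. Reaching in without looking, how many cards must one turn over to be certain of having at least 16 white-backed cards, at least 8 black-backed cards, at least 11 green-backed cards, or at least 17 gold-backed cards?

49

The worst case stops just short of every target: 15 white-backed, 7 black-backed, 10 green-backed, 16 gold-backed — 15 + 7 + 10 + 16 = 48 cards.
One more card must push some back color to its target, so 48 + 1 = 49.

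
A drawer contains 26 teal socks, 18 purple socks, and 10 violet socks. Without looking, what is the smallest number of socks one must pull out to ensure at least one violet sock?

45

To avoid violet socks as long as possible, exhaust the other 2 colors first.
The worst case draws every non-violet sock first: 26 + 18 = 44.
The next draw is then forced to be violet, giving 44 + 1 = 45.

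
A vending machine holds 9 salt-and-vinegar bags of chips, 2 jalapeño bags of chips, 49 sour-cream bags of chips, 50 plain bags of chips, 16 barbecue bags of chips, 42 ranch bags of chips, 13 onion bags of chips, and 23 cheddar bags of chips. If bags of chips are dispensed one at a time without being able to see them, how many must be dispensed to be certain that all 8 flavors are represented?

203

The hardest flavor to obtain is jalapeño: we could draw every other bag of chips first — 204 − 2 = 202 bags of chips — without a single jalapeño one.
The next draw must be jalapeño, so 202 + 1 = 203.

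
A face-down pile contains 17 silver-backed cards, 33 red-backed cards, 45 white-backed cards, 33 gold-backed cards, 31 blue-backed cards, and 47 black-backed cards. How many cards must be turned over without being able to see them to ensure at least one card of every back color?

190

The hardest back color to obtain is silver-backed: we could draw every other card first — 206 − 17 = 189 cards — without a single silver-backed one.
The next draw must be silver-backed, so 189 + 1 = 190.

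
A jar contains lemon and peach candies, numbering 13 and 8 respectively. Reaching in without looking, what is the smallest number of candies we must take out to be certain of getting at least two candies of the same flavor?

The worst case takes 1 candy of each flavor without reaching 2 of any: 2 × 1 = 2.
The next candy must bring some flavor to 2, so 2 + 1 = 3.

3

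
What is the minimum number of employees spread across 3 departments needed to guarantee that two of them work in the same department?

4

There are 3 departments acting as pigeonholes.
With 3 employees we could place one in each, avoiding any repeat.
One more forces some class to hold 2, so 3 + 1 = 4.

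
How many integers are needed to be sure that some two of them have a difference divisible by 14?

15

Two integers differ by a multiple of 14 exactly when they share a remainder mod 14.
There are 14 residue classes mod 14, so 14 integers can all lie in distinct classes.
One more integer must repeat a residue, giving a difference divisible by 14. So n = 14 + 1 = 15.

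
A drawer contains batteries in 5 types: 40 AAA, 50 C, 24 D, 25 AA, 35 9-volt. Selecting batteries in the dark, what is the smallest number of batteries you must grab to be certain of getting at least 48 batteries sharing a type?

Treat the 5 types as pigeonholes.
In the worst case we take at most 47 of each type, but all 40 AAA, all 24 D, all 25 AA, and all 35 9-volt (fewer than 47), giving 40 + 47 + 24 + 25 + 35 = 171.
One more battery then forces some type to 48, so 171 + 1 = 172.

172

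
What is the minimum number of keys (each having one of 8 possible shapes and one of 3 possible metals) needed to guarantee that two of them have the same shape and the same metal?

25

There are 8 × 3 = 24 (shape, metal) combinations acting as pigeonholes.
With 24 keys we could place one in each, avoiding any repeat.
One more forces some (shape, metal) pair to hold 2, so 24 + 1 = 25.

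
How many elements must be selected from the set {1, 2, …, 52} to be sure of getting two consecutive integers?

27

Partition {1, …, 52} into 26 pairs: {1,2}, {3,4}, …, {51,52}.
Choosing 26 integers — say the 26 even numbers 2, 4, …, 52 — takes one from each pair and avoids the property.
Choosing 27 forces two into the same pair by pigeonhole, and those are consecutive. So 27.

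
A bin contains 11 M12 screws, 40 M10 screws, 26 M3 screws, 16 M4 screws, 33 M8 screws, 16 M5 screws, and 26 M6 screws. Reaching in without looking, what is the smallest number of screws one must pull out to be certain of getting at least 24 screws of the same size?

Treat the 7 sizes as pigeonholes.
In the worst case we take at most 23 of each size, but all 11 M12, all 16 M4, and all 16 M5 (fewer than 23), giving 11 + 23 + 23 + 16 + 23 + 16 + 23 = 135.
One more screw then forces some size to 24, so 135 + 1 = 136.

136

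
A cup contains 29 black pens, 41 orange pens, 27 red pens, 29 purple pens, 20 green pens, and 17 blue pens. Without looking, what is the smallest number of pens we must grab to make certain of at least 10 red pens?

146

The worst case draws every non-red pen first: 29 + 41 + 29 + 20 + 17 = 136.
The next 10 draws are then forced to be red, giving 136 + 10 = 146.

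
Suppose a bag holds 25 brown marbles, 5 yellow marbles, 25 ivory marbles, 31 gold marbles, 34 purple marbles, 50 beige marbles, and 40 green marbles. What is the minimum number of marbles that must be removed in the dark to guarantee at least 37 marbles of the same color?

Treat the 7 colors as pigeonholes.
In the worst case we take at most 36 of each color, but all 25 brown, all 5 yellow, all 25 ivory, all 31 gold, and all 34 purple (fewer than 36), giving 25 + 5 + 25 + 31 + 34 + 36 + 36 = 192.
One more marble then forces some color to 37, so 192 + 1 = 193.

193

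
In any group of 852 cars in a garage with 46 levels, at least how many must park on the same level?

19

The 852 cars fall into 46 levels.
If each of the 46 levels held at most 18, the total would be at most 46 × 18 = 828 < 852, a contradiction.
So at least one holds ⌈852/46⌉ = 19.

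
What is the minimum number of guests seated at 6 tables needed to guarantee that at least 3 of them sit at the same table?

13

There are 6 tables acting as pigeonholes.
With 6 × 2 = 12 guests we could place exactly 2 in each, with no class reaching 3.
One more forces some class to hold 3, so 12 + 1 = 13.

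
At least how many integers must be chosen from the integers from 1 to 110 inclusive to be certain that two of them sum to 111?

56

Partition {1, …, 110} into 55 pairs: {1,110}, {2,109}, …, {55,56}.
Choosing 55 integers — say the integers 1 through 55 — takes one from each pair and avoids the property.
Choosing 56 forces two into the same pair by pigeonhole, and those sum to 111. So 56.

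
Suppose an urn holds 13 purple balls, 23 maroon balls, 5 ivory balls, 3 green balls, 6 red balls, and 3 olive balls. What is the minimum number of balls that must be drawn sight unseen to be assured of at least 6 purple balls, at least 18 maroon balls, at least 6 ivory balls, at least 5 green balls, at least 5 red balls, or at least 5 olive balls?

The worst case stops just short of every target: 5 purple, 17 maroon, 5 ivory, all 3 green, 4 red, all 3 olive — 5 + 17 + 5 + 3 + 4 + 3 = 37 balls.
One more ball must push some color to its target, so 37 + 1 = 38.

38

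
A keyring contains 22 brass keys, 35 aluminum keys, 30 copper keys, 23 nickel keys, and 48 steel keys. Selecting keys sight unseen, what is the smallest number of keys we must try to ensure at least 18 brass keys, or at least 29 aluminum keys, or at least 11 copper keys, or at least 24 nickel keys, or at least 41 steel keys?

119

The worst case stops just short of every target: 17 brass, 28 aluminum, 10 copper, 23 nickel, 40 steel — 17 + 28 + 10 + 23 + 40 = 118 keys.
One more key must push some type to its target, so 118 + 1 = 119.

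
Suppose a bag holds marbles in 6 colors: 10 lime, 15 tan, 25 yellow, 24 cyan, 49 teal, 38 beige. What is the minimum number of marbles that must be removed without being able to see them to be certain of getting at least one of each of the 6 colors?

The hardest color to obtain is lime: we could draw every other marble first — 161 − 10 = 151 marbles — without a single lime one.
The next draw must be lime, so 151 + 1 = 152.

152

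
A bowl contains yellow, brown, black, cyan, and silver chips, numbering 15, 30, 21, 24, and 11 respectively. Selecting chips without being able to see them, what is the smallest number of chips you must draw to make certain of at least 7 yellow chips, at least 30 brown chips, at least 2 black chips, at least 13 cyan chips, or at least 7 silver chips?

55

The worst case stops just short of every target: 6 yellow, 29 brown, 1 black, 12 cyan, 6 silver — 6 + 29 + 1 + 12 + 6 = 54 chips.
One more chip must push some color to its target, so 54 + 1 = 55.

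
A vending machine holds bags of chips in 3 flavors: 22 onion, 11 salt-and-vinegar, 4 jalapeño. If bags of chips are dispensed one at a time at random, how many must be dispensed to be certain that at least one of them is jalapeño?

34

To avoid jalapeño bags of chips as long as possible, exhaust the other 2 flavors first.
The worst case draws every non-jalapeño bag of chips first: 22 + 11 = 33.
The next draw is then forced to be jalapeño, giving 33 + 1 = 34.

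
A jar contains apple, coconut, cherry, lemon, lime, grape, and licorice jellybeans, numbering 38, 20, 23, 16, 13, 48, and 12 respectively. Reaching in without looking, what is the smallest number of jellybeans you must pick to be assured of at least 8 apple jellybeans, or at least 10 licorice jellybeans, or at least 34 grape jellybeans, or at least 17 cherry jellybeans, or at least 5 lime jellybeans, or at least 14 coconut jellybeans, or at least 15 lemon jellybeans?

The worst case stops just short of every target: 7 apple, 13 coconut, 16 cherry, 14 lemon, 4 lime, 33 grape, 9 licorice — 7 + 13 + 16 + 14 + 4 + 33 + 9 = 96 jellybeans.
One more jellybean must push some flavor to its target, so 96 + 1 = 97.

97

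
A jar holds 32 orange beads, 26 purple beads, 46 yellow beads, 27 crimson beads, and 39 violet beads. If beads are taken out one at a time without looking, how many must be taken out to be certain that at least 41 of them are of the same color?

Treat the 5 colors as pigeonholes.
In the worst case we take at most 40 of each color, but all 32 orange, all 26 purple, all 27 crimson, and all 39 violet (fewer than 40), giving 32 + 26 + 40 + 27 + 39 = 164.
One more bead then forces some color to 41, so 164 + 1 = 165.

165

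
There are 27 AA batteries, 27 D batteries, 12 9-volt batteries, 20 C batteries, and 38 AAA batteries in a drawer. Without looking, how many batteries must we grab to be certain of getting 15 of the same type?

69

In the worst case we take at most 14 of each type, but all 12 9-volt (fewer than 14), giving 14 + 14 + 12 + 14 + 14 = 68.
One more battery then forces some type to 15, so 68 + 1 = 69.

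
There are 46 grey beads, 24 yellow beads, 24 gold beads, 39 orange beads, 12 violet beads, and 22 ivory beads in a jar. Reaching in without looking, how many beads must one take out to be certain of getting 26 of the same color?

In the worst case we take at most 25 of each color, but all 24 yellow, all 24 gold, all 12 violet, and all 22 ivory (fewer than 25), giving 25 + 24 + 24 + 25 + 12 + 22 = 132.
One more bead then forces some color to 26, so 132 + 1 = 133.

133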